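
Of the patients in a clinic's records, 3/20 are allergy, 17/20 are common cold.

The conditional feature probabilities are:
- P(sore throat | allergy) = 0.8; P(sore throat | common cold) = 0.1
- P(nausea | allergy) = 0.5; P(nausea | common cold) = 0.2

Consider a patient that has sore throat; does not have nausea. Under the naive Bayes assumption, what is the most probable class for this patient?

allergy: 0.15 × 0.8 × (1−0.5) = 0.06
common cold: 0.85 × 0.1 × (1−0.2) = 0.068
Highest score → common cold.

common cold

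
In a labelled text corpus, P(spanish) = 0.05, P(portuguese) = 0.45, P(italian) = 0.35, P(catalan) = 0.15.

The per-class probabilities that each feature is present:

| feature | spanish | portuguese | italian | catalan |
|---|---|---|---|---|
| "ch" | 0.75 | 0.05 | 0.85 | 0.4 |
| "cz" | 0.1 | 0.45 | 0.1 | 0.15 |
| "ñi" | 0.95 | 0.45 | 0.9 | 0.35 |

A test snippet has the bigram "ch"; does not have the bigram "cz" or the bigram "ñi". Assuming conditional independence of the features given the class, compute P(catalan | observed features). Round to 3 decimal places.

0.485

spanish: 0.05 × 0.75 × (1−0.1) × (1−0.95) = 0.0016875
portuguese: 0.45 × 0.05 × (1−0.45) × (1−0.45) = 0.00680625
italian: 0.35 × 0.85 × (1−0.1) × (1−0.9) = 0.026775
catalan: 0.15 × 0.4 × (1−0.15) × (1−0.35) = 0.03315
P(catalan | x) = 0.03315 / 0.06841875 ≈ 0.485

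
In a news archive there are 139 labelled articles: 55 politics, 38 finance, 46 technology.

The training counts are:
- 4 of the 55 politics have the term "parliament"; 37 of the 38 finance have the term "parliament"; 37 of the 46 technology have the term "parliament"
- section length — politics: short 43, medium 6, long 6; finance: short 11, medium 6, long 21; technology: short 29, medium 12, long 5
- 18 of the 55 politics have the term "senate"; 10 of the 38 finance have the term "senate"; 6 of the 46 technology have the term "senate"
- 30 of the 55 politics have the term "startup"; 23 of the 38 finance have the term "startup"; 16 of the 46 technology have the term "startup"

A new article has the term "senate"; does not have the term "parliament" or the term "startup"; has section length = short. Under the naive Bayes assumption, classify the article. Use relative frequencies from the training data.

politics

politics: (55/139) × (51/55) × (43/55) × (18/55) × (25/55) ≈ 0.0426725
finance: (38/139) × (1/38) × (11/38) × (10/38) × (15/38) ≈ 0.000216331
technology: (46/139) × (9/46) × (29/46) × (6/46) × (30/46) ≈ 0.00347236
Highest score → politics.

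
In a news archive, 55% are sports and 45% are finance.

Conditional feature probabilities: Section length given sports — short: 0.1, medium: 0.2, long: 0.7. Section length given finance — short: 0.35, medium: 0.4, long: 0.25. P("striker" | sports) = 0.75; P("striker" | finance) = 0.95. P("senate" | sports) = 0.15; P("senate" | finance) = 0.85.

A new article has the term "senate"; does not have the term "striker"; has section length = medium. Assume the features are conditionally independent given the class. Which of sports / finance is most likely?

finance

sports: 0.55 × 0.2 × (1−0.75) × 0.15 = 0.004125
finance: 0.45 × 0.4 × (1−0.95) × 0.85 = 0.00765
Highest score → finance.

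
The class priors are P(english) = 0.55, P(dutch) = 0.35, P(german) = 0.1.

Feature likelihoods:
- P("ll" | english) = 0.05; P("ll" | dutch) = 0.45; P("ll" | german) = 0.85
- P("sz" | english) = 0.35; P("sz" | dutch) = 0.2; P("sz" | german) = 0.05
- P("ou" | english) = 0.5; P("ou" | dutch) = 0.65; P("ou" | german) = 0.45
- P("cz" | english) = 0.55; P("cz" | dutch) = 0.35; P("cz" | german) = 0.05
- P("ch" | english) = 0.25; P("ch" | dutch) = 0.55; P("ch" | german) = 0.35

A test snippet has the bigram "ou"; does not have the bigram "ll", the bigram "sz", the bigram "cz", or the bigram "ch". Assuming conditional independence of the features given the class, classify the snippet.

english: 0.55 × (1−0.05) × (1−0.35) × 0.5 × (1−0.55) × (1−0.25) = 0.05731171875
dutch: 0.35 × (1−0.45) × (1−0.2) × 0.65 × (1−0.35) × (1−0.55) = 0.02927925
german: 0.1 × (1−0.85) × (1−0.05) × 0.45 × (1−0.05) × (1−0.35) = 0.00395971875
Highest score → english.

english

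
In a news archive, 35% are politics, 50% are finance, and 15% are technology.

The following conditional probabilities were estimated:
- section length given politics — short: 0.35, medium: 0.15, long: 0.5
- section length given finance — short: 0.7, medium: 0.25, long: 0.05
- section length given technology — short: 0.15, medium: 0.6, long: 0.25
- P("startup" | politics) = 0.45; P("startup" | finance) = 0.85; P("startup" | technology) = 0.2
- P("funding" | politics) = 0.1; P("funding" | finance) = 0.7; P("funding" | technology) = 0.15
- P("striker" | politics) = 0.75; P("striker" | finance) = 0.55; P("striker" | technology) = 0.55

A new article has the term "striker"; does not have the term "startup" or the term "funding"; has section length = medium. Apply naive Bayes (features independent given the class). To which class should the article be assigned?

technology

politics: 0.35 × 0.15 × (1−0.45) × (1−0.1) × 0.75 = 0.019490625
finance: 0.5 × 0.25 × (1−0.85) × (1−0.7) × 0.55 = 0.00309375
technology: 0.15 × 0.6 × (1−0.2) × (1−0.15) × 0.55 = 0.03366
Highest score → technology.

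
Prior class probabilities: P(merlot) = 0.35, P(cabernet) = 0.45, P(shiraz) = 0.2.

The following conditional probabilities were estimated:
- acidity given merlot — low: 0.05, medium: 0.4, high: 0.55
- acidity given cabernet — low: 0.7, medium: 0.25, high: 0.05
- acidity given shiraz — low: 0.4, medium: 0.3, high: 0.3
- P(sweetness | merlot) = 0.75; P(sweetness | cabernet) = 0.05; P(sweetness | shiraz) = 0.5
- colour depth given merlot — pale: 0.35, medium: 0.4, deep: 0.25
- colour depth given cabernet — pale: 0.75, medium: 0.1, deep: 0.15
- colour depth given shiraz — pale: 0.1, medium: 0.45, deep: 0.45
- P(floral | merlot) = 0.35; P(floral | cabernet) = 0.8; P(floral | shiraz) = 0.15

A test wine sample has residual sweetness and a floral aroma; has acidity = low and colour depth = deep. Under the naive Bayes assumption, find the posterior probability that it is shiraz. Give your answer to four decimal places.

0.4705

merlot: 0.35 × 0.05 × 0.75 × 0.25 × 0.35 = 0.0011484375
cabernet: 0.45 × 0.7 × 0.05 × 0.15 × 0.8 = 0.00189
shiraz: 0.2 × 0.4 × 0.5 × 0.45 × 0.15 = 0.0027
P(shiraz | x) = 0.0027 / 0.0057384375 ≈ 0.4705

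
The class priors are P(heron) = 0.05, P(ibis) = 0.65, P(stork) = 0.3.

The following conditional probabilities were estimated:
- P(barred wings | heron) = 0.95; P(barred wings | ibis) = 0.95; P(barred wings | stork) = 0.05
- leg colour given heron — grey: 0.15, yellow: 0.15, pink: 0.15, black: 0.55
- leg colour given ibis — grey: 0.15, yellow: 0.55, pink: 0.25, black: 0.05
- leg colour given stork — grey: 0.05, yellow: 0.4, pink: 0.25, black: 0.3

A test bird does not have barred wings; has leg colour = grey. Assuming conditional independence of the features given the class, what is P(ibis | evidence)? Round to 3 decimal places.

0.250

heron: 0.05 × (1−0.95) × 0.15 = 0.000375
ibis: 0.65 × (1−0.95) × 0.15 = 0.004875
stork: 0.3 × (1−0.05) × 0.05 = 0.01425
P(ibis | x) = 0.004875 / 0.0195 ≈ 0.250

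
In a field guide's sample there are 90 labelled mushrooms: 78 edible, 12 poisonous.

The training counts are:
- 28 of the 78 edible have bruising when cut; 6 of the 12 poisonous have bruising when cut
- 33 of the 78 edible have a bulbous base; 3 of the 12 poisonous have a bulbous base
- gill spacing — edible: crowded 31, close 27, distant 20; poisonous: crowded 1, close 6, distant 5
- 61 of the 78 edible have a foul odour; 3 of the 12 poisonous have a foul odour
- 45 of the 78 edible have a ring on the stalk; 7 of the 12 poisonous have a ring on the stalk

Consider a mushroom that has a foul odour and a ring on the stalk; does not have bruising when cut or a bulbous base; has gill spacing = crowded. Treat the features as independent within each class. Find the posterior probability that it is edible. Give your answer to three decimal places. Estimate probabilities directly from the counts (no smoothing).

0.990

edible: (78/90) × (50/78) × (45/78) × (31/78) × (61/78) × (45/78) ≈ 0.0574732
poisonous: (12/90) × (6/12) × (9/12) × (1/12) × (3/12) × (7/12) ≈ 0.000607639
P(edible | x) = 0.0574732 / 0.058080839 ≈ 0.990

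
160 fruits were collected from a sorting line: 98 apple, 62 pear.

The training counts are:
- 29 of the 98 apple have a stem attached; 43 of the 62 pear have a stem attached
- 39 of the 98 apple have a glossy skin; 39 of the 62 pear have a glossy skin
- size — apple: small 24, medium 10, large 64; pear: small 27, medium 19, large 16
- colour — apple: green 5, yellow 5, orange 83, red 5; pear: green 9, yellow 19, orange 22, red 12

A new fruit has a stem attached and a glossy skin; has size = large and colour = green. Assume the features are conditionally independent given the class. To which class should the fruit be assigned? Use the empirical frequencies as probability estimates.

pear

apple: (98/160) × (29/98) × (39/98) × (64/98) × (5/98) ≈ 0.00240334
pear: (62/160) × (43/62) × (39/62) × (16/62) × (9/62) ≈ 0.00633287
Highest score → pear.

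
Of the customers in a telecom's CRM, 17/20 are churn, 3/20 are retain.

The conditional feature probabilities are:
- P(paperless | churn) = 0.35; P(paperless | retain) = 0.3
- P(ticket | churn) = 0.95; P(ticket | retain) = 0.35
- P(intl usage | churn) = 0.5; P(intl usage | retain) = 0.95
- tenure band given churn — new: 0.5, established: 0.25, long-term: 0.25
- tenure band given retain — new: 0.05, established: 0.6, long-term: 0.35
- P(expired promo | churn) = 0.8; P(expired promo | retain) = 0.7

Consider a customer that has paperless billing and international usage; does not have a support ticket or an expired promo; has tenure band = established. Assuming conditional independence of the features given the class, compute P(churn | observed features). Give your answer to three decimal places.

0.069

churn: 0.85 × 0.35 × (1−0.95) × 0.5 × 0.25 × (1−0.8) = 0.000371875
retain: 0.15 × 0.3 × (1−0.35) × 0.95 × 0.6 × (1−0.7) = 0.00500175
P(churn | x) = 0.000371875 / 0.005373625 ≈ 0.069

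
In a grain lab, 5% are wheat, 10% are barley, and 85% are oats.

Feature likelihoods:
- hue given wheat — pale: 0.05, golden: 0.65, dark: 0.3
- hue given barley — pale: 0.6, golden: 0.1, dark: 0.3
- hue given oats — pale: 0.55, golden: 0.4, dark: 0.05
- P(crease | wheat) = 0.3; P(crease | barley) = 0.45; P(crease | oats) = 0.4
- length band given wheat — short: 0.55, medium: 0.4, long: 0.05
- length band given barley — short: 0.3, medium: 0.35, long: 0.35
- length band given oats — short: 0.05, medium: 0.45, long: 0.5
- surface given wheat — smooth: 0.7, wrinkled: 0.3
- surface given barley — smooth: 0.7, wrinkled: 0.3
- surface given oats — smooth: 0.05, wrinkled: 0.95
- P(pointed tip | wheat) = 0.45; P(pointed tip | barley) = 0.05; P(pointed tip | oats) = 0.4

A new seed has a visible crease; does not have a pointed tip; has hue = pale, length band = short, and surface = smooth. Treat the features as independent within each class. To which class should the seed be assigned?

barley

wheat: 0.05 × 0.05 × 0.3 × 0.55 × 0.7 × (1−0.45) = 0.0001588125
barley: 0.1 × 0.6 × 0.45 × 0.3 × 0.7 × (1−0.05) = 0.0053865
oats: 0.85 × 0.55 × 0.4 × 0.05 × 0.05 × (1−0.4) = 0.0002805
Highest score → barley.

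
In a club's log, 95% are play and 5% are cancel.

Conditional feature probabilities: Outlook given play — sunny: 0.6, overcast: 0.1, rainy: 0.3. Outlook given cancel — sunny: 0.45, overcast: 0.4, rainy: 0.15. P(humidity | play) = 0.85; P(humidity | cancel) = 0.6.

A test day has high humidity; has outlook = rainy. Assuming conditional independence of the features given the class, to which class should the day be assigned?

play: 0.95 × 0.3 × 0.85 = 0.24225
cancel: 0.05 × 0.15 × 0.6 = 0.0045
Highest score → play.

play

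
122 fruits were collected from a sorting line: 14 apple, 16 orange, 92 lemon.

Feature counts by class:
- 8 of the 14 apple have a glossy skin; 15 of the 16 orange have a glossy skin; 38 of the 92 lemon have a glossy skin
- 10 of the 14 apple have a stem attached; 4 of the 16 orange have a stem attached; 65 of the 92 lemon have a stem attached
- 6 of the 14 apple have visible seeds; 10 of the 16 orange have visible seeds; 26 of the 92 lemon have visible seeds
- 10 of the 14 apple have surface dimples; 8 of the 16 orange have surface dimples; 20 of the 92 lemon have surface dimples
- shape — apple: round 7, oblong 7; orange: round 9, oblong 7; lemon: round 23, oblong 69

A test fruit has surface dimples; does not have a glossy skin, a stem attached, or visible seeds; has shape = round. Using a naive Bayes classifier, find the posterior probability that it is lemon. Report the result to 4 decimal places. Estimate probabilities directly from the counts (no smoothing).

0.5902

apple: (14/122) × (6/14) × (4/14) × (8/14) × (10/14) × (7/14) ≈ 0.00286766
orange: (16/122) × (1/16) × (12/16) × (6/16) × (8/16) × (9/16) ≈ 0.000648373
lemon: (92/122) × (54/92) × (27/92) × (66/92) × (20/92) × (23/92) ≈ 0.00506463
P(lemon | x) = 0.00506463 / 0.008580663 ≈ 0.5902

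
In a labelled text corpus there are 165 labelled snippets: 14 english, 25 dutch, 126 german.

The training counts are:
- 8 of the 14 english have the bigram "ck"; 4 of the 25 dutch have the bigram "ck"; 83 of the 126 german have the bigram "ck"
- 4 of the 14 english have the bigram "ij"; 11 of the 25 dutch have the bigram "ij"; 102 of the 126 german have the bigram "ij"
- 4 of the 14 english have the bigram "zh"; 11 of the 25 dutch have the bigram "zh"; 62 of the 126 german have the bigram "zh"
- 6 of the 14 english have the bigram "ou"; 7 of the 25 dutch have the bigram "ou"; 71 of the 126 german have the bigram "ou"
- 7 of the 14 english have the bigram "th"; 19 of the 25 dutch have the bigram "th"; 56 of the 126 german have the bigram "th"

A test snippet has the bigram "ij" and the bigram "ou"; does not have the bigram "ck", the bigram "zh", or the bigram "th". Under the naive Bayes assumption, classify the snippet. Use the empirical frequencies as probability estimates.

english: (14/165) × (6/14) × (4/14) × (10/14) × (6/14) × (7/14) ≈ 0.00159025
dutch: (25/165) × (21/25) × (11/25) × (14/25) × (7/25) × (6/25) = 0.002107392
german: (126/165) × (43/126) × (102/126) × (64/126) × (71/126) × (70/126) ≈ 0.0335459
Highest score → german.

german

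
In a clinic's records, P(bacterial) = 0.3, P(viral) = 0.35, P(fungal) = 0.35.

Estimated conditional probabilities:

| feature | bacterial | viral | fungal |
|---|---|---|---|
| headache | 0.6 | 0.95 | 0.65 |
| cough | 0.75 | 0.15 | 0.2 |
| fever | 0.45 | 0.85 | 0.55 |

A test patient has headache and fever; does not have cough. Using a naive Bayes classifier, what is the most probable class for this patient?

viral

bacterial: 0.3 × 0.6 × (1−0.75) × 0.45 = 0.02025
viral: 0.35 × 0.95 × (1−0.15) × 0.85 = 0.24023125
fungal: 0.35 × 0.65 × (1−0.2) × 0.55 = 0.1001
Highest score → viral.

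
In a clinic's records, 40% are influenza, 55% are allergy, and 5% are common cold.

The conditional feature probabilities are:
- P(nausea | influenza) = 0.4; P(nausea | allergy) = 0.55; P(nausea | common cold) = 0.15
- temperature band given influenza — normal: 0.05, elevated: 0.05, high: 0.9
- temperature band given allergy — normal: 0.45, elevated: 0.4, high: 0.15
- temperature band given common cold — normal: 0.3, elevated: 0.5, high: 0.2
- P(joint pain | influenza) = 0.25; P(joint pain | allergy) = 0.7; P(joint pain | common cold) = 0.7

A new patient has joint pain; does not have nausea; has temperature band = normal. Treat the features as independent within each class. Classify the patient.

allergy

influenza: 0.4 × (1−0.4) × 0.05 × 0.25 = 0.003
allergy: 0.55 × (1−0.55) × 0.45 × 0.7 = 0.0779625
common cold: 0.05 × (1−0.15) × 0.3 × 0.7 = 0.008925
Highest score → allergy.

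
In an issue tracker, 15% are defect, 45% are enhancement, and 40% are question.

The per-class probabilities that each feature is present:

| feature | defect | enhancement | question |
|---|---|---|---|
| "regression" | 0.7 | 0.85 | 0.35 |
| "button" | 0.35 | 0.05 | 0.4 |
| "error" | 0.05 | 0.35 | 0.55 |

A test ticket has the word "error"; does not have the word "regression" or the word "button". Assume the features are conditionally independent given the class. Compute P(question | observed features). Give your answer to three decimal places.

0.782

defect: 0.15 × (1−0.7) × (1−0.35) × 0.05 = 0.0014625
enhancement: 0.45 × (1−0.85) × (1−0.05) × 0.35 = 0.02244375
question: 0.4 × (1−0.35) × (1−0.4) × 0.55 = 0.0858
P(question | x) = 0.0858 / 0.10970625 ≈ 0.782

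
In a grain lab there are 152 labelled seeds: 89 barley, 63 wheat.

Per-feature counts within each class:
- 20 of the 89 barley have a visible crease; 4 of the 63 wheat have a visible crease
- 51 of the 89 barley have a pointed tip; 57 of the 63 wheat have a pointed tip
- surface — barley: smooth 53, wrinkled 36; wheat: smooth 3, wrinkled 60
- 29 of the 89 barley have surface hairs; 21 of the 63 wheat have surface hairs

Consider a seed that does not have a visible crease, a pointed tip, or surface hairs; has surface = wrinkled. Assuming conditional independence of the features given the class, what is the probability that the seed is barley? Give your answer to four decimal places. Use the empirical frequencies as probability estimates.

0.6925

barley: (89/152) × (69/89) × (38/89) × (36/89) × (60/89) ≈ 0.0528534
wheat: (63/152) × (59/63) × (6/63) × (60/63) × (42/63) ≈ 0.0234714
P(barley | x) = 0.0528534 / 0.0763248 ≈ 0.6925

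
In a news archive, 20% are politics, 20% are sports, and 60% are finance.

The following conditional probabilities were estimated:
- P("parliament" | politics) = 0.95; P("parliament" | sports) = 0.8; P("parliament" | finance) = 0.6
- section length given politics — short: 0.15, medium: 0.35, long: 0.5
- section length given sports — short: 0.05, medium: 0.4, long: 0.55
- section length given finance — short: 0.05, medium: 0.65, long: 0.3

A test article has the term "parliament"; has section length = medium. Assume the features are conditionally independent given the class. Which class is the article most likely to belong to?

finance

politics: 0.2 × 0.95 × 0.35 = 0.0665
sports: 0.2 × 0.8 × 0.4 = 0.064
finance: 0.6 × 0.6 × 0.65 = 0.234
Highest score → finance.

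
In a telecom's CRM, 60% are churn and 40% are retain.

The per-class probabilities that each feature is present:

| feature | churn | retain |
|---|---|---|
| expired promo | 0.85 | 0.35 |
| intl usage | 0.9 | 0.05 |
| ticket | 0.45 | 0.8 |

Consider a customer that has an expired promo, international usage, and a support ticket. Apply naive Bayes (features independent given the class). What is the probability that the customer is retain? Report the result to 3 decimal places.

0.026

churn: 0.6 × 0.85 × 0.9 × 0.45 = 0.20655
retain: 0.4 × 0.35 × 0.05 × 0.8 = 0.0056
P(retain | x) = 0.0056 / 0.21215 ≈ 0.026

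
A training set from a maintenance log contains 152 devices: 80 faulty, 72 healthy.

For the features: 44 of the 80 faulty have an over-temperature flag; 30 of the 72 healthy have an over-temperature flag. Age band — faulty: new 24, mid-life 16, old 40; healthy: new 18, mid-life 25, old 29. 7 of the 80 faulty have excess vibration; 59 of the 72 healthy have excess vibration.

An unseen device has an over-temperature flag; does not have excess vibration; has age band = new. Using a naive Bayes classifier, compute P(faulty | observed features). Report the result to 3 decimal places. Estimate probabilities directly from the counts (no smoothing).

faulty: (80/152) × (44/80) × (24/80) × (73/80) ≈ 0.0792434
healthy: (72/152) × (30/72) × (18/72) × (13/72) ≈ 0.00890899
P(faulty | x) = 0.0792434 / 0.08815239 ≈ 0.899

0.899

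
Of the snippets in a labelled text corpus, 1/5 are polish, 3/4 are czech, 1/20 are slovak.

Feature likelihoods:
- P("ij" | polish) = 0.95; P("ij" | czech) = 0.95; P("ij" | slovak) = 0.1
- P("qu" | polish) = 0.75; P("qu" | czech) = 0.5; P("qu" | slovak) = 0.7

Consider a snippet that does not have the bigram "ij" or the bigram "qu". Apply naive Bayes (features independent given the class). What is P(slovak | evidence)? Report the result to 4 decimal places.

0.3885

polish: 0.2 × (1−0.95) × (1−0.75) = 0.0025
czech: 0.75 × (1−0.95) × (1−0.5) = 0.01875
slovak: 0.05 × (1−0.1) × (1−0.7) = 0.0135
P(slovak | x) = 0.0135 / 0.03475 ≈ 0.3885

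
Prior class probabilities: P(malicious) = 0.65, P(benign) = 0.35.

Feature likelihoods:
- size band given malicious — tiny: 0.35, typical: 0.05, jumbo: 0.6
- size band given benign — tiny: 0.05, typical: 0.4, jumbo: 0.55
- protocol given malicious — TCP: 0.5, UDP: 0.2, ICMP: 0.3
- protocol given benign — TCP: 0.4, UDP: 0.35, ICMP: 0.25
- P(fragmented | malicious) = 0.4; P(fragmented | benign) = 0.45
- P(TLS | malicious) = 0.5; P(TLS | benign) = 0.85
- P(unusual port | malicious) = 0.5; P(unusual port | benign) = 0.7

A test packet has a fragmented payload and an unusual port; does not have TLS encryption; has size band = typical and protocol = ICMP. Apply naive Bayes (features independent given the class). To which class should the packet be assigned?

malicious: 0.65 × 0.05 × 0.3 × 0.4 × (1−0.5) × 0.5 = 0.000975
benign: 0.35 × 0.4 × 0.25 × 0.45 × (1−0.85) × 0.7 = 0.00165375
Highest score → benign.

benign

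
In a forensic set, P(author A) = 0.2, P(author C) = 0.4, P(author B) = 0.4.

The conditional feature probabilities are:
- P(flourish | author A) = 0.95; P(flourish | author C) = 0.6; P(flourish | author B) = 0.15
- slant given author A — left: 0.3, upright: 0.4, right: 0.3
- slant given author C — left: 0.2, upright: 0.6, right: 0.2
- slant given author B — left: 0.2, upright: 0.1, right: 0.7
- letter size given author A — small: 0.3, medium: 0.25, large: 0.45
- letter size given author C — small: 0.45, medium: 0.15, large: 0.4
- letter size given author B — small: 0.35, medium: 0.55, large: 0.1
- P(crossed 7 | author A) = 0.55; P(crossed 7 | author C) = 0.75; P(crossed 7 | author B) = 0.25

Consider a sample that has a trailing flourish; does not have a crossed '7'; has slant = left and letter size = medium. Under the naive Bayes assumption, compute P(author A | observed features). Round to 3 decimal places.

0.487

author A: 0.2 × 0.95 × 0.3 × 0.25 × (1−0.55) = 0.0064125
author C: 0.4 × 0.6 × 0.2 × 0.15 × (1−0.75) = 0.0018
author B: 0.4 × 0.15 × 0.2 × 0.55 × (1−0.25) = 0.00495
P(author A | x) = 0.0064125 / 0.0131625 ≈ 0.487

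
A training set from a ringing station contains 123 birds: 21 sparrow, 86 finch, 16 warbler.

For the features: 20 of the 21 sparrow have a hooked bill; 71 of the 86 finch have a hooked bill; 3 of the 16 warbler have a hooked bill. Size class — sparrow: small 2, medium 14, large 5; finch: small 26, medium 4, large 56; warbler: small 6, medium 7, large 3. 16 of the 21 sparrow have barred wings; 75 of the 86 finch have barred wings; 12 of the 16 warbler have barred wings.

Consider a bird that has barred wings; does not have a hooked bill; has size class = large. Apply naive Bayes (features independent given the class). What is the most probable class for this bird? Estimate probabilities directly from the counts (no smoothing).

finch

sparrow: (21/123) × (1/21) × (5/21) × (16/21) ≈ 0.00147484
finch: (86/123) × (15/86) × (56/86) × (75/86) ≈ 0.069253
warbler: (16/123) × (13/16) × (3/16) × (12/16) ≈ 0.0148628
Highest score → finch.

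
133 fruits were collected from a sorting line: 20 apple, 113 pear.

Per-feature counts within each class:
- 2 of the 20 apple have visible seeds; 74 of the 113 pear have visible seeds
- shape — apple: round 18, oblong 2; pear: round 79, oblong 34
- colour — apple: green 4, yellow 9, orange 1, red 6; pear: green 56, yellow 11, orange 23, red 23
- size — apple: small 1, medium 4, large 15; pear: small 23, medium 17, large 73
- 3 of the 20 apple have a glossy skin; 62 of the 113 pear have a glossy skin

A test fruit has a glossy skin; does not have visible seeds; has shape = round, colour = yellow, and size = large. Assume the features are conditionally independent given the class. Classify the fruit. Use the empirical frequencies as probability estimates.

apple: (20/133) × (18/20) × (18/20) × (9/20) × (15/20) × (3/20) ≈ 0.00616635
pear: (113/133) × (39/113) × (79/113) × (11/113) × (73/113) × (62/113) ≈ 0.00707349
Highest score → pear.

pear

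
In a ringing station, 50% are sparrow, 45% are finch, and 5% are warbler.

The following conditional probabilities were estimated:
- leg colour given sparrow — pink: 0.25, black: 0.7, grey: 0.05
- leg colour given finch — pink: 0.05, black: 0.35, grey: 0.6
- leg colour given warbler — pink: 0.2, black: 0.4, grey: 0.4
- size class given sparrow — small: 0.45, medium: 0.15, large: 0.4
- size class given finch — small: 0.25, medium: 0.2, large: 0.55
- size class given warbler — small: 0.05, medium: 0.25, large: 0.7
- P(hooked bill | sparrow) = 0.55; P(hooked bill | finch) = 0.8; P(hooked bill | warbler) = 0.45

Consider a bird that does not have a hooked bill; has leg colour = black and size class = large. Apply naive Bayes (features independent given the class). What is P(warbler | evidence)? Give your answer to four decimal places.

0.0875

sparrow: 0.5 × 0.7 × 0.4 × (1−0.55) = 0.063
finch: 0.45 × 0.35 × 0.55 × (1−0.8) = 0.017325
warbler: 0.05 × 0.4 × 0.7 × (1−0.45) = 0.0077
P(warbler | x) = 0.0077 / 0.088025 ≈ 0.0875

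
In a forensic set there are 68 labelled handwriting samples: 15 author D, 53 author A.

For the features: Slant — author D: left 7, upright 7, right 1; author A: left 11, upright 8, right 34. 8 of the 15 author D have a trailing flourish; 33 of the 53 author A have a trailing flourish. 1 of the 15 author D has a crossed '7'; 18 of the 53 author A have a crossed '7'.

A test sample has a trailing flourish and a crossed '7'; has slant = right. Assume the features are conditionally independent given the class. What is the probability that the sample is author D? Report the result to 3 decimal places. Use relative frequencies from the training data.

0.005

author D: (15/68) × (1/15) × (8/15) × (1/15) ≈ 0.000522876
author A: (53/68) × (34/53) × (33/53) × (18/53) ≈ 0.105732
P(author D | x) = 0.000522876 / 0.106254876 ≈ 0.005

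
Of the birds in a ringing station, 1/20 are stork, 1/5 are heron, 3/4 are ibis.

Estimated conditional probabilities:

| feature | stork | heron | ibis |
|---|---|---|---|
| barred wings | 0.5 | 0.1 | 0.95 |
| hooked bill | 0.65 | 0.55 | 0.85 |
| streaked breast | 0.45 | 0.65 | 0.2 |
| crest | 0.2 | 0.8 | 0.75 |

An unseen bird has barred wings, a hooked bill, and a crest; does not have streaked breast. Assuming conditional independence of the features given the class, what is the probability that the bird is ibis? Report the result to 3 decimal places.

stork: 0.05 × 0.5 × 0.65 × (1−0.45) × 0.2 = 0.0017875
heron: 0.2 × 0.1 × 0.55 × (1−0.65) × 0.8 = 0.00308
ibis: 0.75 × 0.95 × 0.85 × (1−0.2) × 0.75 = 0.363375
P(ibis | x) = 0.363375 / 0.3682425 ≈ 0.987

0.987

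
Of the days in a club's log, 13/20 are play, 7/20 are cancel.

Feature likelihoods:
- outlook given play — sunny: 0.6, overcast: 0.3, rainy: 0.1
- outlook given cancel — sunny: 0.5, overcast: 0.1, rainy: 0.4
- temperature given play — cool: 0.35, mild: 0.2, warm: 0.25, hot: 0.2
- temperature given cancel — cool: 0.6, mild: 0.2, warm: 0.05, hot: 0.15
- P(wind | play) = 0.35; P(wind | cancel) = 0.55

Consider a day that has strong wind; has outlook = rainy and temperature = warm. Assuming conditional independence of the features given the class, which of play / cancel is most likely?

play: 0.65 × 0.1 × 0.25 × 0.35 = 0.0056875
cancel: 0.35 × 0.4 × 0.05 × 0.55 = 0.00385
Highest score → play.

play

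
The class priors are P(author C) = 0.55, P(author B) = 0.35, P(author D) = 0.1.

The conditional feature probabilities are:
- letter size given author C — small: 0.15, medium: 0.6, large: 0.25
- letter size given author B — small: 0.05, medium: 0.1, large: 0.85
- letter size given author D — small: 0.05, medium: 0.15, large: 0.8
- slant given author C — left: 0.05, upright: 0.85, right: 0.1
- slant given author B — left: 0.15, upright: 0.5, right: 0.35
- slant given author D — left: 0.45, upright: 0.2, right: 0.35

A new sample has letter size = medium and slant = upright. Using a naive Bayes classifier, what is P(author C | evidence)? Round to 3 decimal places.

0.932

author C: 0.55 × 0.6 × 0.85 = 0.2805
author B: 0.35 × 0.1 × 0.5 = 0.0175
author D: 0.1 × 0.15 × 0.2 = 0.003
P(author C | x) = 0.2805 / 0.301 ≈ 0.932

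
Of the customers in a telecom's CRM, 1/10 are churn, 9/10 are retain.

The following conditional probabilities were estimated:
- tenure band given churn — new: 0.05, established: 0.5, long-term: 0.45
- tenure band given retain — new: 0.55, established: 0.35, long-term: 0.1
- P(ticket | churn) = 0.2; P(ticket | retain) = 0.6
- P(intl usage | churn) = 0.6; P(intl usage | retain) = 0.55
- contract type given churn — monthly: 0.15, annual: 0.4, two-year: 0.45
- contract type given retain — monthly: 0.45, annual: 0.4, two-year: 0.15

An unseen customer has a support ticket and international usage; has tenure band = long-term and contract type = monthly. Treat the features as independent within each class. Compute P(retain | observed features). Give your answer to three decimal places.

0.943

churn: 0.1 × 0.45 × 0.2 × 0.6 × 0.15 = 0.00081
retain: 0.9 × 0.1 × 0.6 × 0.55 × 0.45 = 0.013365
P(retain | x) = 0.013365 / 0.014175 ≈ 0.943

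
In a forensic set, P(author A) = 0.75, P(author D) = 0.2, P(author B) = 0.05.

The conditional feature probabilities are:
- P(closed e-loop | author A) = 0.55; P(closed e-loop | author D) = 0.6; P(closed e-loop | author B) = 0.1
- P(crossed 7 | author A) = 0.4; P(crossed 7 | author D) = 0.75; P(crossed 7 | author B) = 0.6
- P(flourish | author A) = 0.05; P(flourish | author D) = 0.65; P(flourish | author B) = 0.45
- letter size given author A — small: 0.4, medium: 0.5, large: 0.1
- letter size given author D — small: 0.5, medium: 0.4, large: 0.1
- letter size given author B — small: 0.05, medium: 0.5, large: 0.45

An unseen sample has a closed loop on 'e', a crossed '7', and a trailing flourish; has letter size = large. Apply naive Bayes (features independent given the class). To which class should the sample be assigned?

author D

author A: 0.75 × 0.55 × 0.4 × 0.05 × 0.1 = 0.000825
author D: 0.2 × 0.6 × 0.75 × 0.65 × 0.1 = 0.00585
author B: 0.05 × 0.1 × 0.6 × 0.45 × 0.45 = 0.0006075
Highest score → author D.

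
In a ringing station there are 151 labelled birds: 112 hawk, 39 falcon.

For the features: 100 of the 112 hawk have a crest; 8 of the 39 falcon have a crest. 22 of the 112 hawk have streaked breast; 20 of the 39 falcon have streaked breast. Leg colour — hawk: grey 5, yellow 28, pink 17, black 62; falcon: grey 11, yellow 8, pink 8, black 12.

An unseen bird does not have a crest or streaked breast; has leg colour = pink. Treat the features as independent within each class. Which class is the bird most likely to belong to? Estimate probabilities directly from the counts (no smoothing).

hawk: (112/151) × (12/112) × (90/112) × (17/112) ≈ 0.00969303
falcon: (39/151) × (31/39) × (19/39) × (8/39) ≈ 0.0205163
Highest score → falcon.

falcon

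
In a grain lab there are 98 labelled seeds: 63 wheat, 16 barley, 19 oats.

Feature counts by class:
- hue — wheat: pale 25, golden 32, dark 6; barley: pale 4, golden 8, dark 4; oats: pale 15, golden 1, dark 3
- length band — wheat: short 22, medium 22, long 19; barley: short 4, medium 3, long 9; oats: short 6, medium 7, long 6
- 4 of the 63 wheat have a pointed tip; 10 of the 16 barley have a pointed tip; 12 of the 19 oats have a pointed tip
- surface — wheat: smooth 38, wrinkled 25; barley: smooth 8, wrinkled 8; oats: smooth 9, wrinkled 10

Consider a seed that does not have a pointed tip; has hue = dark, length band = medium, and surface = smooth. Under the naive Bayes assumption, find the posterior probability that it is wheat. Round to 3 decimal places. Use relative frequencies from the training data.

0.780

wheat: (63/98) × (6/63) × (22/63) × (59/63) × (38/63) ≈ 0.0120771
barley: (16/98) × (4/16) × (3/16) × (6/16) × (8/16) ≈ 0.00143495
oats: (19/98) × (3/19) × (7/19) × (7/19) × (9/19) ≈ 0.00196822
P(wheat | x) = 0.0120771 / 0.01548027 ≈ 0.780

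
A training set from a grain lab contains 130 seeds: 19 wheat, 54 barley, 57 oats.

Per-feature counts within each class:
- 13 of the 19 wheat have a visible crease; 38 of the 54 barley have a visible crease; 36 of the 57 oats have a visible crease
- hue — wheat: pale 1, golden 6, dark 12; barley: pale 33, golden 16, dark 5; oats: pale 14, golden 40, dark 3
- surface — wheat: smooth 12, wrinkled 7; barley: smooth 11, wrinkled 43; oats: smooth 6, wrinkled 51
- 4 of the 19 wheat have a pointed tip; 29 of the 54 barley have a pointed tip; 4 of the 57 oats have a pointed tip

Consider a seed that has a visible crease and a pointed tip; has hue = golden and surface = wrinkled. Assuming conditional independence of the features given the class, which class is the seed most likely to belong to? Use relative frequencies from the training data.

barley

wheat: (19/130) × (13/19) × (6/19) × (7/19) × (4/19) ≈ 0.00244934
barley: (54/130) × (38/54) × (16/54) × (43/54) × (29/54) ≈ 0.0370378
oats: (57/130) × (36/57) × (40/57) × (51/57) × (4/57) ≈ 0.0122018
Highest score → barley.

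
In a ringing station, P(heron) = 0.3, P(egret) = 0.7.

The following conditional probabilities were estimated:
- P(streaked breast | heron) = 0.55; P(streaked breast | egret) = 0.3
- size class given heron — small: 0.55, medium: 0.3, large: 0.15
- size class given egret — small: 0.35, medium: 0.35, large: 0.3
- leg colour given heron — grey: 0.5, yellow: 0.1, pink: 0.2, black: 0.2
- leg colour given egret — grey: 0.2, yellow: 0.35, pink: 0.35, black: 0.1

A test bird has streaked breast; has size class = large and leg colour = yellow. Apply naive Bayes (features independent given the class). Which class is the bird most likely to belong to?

egret

heron: 0.3 × 0.55 × 0.15 × 0.1 = 0.002475
egret: 0.7 × 0.3 × 0.3 × 0.35 = 0.02205
Highest score → egret.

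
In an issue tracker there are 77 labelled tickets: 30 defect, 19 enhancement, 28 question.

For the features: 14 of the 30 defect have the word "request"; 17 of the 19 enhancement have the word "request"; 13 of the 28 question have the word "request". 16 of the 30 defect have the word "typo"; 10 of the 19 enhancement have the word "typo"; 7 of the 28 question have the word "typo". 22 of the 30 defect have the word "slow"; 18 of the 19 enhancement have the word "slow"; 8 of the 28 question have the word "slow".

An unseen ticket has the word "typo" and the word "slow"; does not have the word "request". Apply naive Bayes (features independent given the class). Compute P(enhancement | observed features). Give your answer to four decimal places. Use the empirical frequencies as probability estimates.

defect: (30/77) × (16/30) × (16/30) × (22/30) ≈ 0.0812698
enhancement: (19/77) × (2/19) × (10/19) × (18/19) ≈ 0.012951
question: (28/77) × (15/28) × (7/28) × (8/28) ≈ 0.0139147
P(enhancement | x) = 0.012951 / 0.1081355 ≈ 0.1198

0.1198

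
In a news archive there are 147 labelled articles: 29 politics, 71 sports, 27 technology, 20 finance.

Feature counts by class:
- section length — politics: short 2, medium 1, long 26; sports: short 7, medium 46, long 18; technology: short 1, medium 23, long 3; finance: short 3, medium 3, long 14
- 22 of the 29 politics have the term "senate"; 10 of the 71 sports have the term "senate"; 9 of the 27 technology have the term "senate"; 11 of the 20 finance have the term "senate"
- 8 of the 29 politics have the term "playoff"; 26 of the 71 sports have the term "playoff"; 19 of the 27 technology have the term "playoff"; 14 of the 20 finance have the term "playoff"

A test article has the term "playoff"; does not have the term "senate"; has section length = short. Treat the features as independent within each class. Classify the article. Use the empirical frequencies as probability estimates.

politics: (29/147) × (2/29) × (7/29) × (8/29) ≈ 0.000905951
sports: (71/147) × (7/71) × (61/71) × (26/71) ≈ 0.0149819
technology: (27/147) × (1/27) × (18/27) × (19/27) ≈ 0.0031914
finance: (20/147) × (3/20) × (9/20) × (14/20) ≈ 0.00642857
Highest score → sports.

sports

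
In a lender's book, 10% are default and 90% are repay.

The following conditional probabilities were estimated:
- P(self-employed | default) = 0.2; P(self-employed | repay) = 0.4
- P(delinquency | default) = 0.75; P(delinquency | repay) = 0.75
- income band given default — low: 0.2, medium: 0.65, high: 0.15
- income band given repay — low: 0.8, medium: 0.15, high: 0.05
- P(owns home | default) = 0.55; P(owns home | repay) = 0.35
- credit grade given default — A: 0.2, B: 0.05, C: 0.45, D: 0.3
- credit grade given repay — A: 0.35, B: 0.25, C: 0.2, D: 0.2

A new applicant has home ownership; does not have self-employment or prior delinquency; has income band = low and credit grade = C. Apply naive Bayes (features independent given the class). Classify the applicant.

default: 0.1 × (1−0.2) × (1−0.75) × 0.2 × 0.55 × 0.45 = 0.00099
repay: 0.9 × (1−0.4) × (1−0.75) × 0.8 × 0.35 × 0.2 = 0.00756
Highest score → repay.

repay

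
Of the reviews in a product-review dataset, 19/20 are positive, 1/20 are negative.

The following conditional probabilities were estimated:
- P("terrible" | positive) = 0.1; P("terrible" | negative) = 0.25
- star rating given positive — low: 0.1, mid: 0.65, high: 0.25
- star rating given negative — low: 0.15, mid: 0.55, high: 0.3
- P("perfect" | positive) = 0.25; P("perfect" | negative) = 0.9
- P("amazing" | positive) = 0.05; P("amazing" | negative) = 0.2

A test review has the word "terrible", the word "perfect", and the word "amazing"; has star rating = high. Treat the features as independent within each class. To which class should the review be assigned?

negative

positive: 0.95 × 0.1 × 0.25 × 0.25 × 0.05 = 0.000296875
negative: 0.05 × 0.25 × 0.3 × 0.9 × 0.2 = 0.000675
Highest score → negative.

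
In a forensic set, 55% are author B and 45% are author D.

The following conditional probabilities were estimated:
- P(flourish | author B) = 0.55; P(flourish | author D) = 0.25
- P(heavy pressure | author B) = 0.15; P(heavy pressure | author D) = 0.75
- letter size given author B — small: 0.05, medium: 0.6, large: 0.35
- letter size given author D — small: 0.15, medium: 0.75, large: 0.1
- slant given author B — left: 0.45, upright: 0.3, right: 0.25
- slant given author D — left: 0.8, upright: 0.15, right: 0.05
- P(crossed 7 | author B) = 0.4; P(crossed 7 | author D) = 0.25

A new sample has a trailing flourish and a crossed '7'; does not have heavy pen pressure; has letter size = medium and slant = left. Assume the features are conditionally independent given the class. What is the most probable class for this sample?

author B

author B: 0.55 × 0.55 × (1−0.15) × 0.6 × 0.45 × 0.4 = 0.0277695
author D: 0.45 × 0.25 × (1−0.75) × 0.75 × 0.8 × 0.25 = 0.00421875
Highest score → author B.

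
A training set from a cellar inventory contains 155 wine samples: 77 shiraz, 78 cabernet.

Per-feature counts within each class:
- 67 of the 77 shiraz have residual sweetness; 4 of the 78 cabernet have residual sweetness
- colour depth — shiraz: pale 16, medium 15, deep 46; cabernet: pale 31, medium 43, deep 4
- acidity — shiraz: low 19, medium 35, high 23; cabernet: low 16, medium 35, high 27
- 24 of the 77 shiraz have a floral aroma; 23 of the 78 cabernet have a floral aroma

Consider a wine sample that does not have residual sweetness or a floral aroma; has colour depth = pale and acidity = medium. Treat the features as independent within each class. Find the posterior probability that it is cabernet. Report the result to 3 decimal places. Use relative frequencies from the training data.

0.935

shiraz: (77/155) × (10/77) × (16/77) × (35/77) × (53/77) ≈ 0.00419431
cabernet: (78/155) × (74/78) × (31/78) × (35/78) × (55/78) ≈ 0.0600356
P(cabernet | x) = 0.0600356 / 0.06422991 ≈ 0.935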